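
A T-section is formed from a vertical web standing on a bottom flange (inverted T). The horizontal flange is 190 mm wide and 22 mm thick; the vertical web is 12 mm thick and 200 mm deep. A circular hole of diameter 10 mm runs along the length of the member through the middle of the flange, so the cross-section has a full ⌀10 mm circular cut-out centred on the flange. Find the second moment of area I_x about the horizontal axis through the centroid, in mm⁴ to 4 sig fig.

Break the section into simple shapes (no overlaps), measuring from the bottom-left corner of the bounding box.
Flange: 190 × 22, A = 4 180 mm², y = 11 mm, Ī = 168 593 mm⁴.
Web: 12 × 200, A = 2 400 mm², y = 122 mm, Ī = 8 000 000 mm⁴.
Hole (subtracted): ⌀10, A = 78.5398 mm², y = 11 mm, Ī = 490.874 mm⁴.
Centroid: ȳ = ΣA·y / ΣA = 51.9754 mm.
Transfer each piece to the horizontal axis through the centroid using Ī + A·d² with d = y − 51.9754:
  flange: d = -40.9754 mm → contributes +7 186 748 mm⁴
  web: d = 70.0246 mm → contributes +19 768 264 mm⁴
  hole: d = -40.9754 mm → contributes −132 358 mm⁴
Total I = 26 822 653 mm⁴.

I_x ≈ 2.682 × 10⁷ mm⁴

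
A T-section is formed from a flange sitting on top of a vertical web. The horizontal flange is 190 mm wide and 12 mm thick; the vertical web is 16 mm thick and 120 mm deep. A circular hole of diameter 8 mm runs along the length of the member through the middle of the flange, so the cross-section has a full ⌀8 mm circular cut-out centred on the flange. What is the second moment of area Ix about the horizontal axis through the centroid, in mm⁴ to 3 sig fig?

Ix ≈ 6.83 × 10⁶ mm⁴

Decompose the section into non-overlapping parts with the origin at the bottom-left of its bounding rectangle.
Flange: 190 × 12, A = 2 280 mm², y = 126 mm, Ī = 27 360 mm⁴.
Web: 16 × 120, A = 1 920 mm², y = 60 mm, Ī = 2 304 000 mm⁴.
Hole (subtracted): ⌀8, A = 50.265 mm², y = 126 mm, Ī = 201.06 mm⁴.
Centroid: ȳ = ΣA·y / ΣA = 95.463 mm.
Transfer each piece to the horizontal axis through the centroid using Ī + A·d² with d = y − 95.463:
  flange: d = 30.537 mm → contributes +2 153 464 mm⁴
  web: d = -35.463 mm → contributes +4 718 653 mm⁴
  hole: d = 30.537 mm → contributes −47 074 mm⁴
Total I = 6 825 044 mm⁴.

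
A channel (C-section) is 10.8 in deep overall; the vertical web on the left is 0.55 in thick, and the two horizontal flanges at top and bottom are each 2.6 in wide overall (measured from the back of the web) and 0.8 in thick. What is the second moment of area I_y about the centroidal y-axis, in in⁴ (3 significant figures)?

Treat the section as a set of non-overlapping primitives; coordinates are from the bounding-box lower-left.
Web: 0.55 × 10.8, A = 5.94 in², x = 0.275 in, Ī = 0.14974 in⁴.
Top flange (beyond web): 2.05 × 0.8, A = 1.64 in², x = 1.575 in, Ī = 0.57434 in⁴.
Bottom flange (beyond web): 2.05 × 0.8, A = 1.64 in², x = 1.575 in, Ī = 0.57434 in⁴.
Centroid: x̄ = ΣA·x / ΣA = 0.73747 in.
Transfer each piece to the centroidal y-axis using Ī + A·d² with d = x − 0.73747:
  web: d = -0.46247 in → contributes +1.4202 in⁴
  top flange (beyond web): d = 0.83753 in → contributes +1.7247 in⁴
  bottom flange (beyond web): d = 0.83753 in → contributes +1.7247 in⁴
Total I = 4.8696 in⁴.

I_y ≈ 4.87 in⁴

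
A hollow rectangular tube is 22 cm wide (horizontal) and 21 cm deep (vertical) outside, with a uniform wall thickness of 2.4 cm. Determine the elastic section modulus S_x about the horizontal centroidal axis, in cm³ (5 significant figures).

Treat the section as a set of non-overlapping primitives; coordinates are from the bounding-box lower-left.
Outer rectangle: 22 × 21, A = 462 cm², y = 10.5 cm, Ī = 16978.5 cm⁴.
Inner void (subtracted): 17.2 × 16.2, A = 278.64 cm², y = 10.5 cm, Ī = 6093.857 cm⁴.
By symmetry the centroid is at mid-height, ȳ = 10.5 cm.
All pieces are centred on the horizontal centroidal axis, so I = ΣĪ (holes subtracted) = 10884.64 cm⁴.
Extreme fibre distance c = 10.5 cm; S = I/c = 1036.633 cm³.

S_x ≈ 1036.6 cm³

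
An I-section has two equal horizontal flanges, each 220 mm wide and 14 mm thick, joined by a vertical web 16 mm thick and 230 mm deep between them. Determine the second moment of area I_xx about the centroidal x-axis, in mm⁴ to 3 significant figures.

Treat the section as a set of non-overlapping primitives; coordinates are from the bounding-box lower-left.
Bottom flange: 220 × 14, A = 3 080 mm², y = 7 mm, Ī = 50 307 mm⁴.
Web: 16 × 230, A = 3 680 mm², y = 129 mm, Ī = 16 222 667 mm⁴.
Top flange: 220 × 14, A = 3 080 mm², y = 251 mm, Ī = 50 307 mm⁴.
By symmetry the centroid is at mid-height, ȳ = 129 mm.
Transfer each piece to the centroidal x-axis using Ī + A·d² with d = y − 129:
  bottom flange: d = -122 mm → contributes +45 893 027 mm⁴
  web: d = 0 mm → contributes +16 222 667 mm⁴
  top flange: d = 122 mm → contributes +45 893 027 mm⁴
Total I = 108 008 720 mm⁴.

I_xx ≈ 1.08 × 10⁸ mm⁴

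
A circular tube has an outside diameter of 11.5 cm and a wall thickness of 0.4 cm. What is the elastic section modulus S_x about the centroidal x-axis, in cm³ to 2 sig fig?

Treat the section as a set of non-overlapping primitives; coordinates are from the bounding-box lower-left.
Outer circle: ⌀11.5, A = 103.9 cm², y = 5.75 cm, Ī = 858.5 cm⁴.
Bore (subtracted): ⌀10.7, A = 89.92 cm², y = 5.75 cm, Ī = 643.4 cm⁴.
By symmetry the centroid is at mid-height, ȳ = 5.75 cm.
All pieces are centred on the centroidal x-axis, so I = ΣĪ (holes subtracted) = 215.1 cm⁴.
Extreme fibre distance c = 5.75 cm; S = I/c = 37.41 cm³.

S_x ≈ 37 cm³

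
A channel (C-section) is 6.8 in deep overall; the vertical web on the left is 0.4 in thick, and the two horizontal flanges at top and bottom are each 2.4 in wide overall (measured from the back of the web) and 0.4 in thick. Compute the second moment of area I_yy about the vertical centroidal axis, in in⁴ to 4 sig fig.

Split into non-overlapping primitives; take the origin at the lower-left of the bounding box.
Web: 0.4 × 6.8, A = 2.72 in², x = 0.2 in, Ī = 0.0362667 in⁴.
Top flange (beyond web): 2 × 0.4, A = 0.8 in², x = 1.4 in, Ī = 0.266667 in⁴.
Bottom flange (beyond web): 2 × 0.4, A = 0.8 in², x = 1.4 in, Ī = 0.266667 in⁴.
Centroid: x̄ = ΣA·x / ΣA = 0.644444 in.
Transfer each piece to the vertical centroidal axis using Ī + A·d² with d = x − 0.644444:
  web: d = -0.444444 in → contributes +0.573551 in⁴
  top flange (beyond web): d = 0.755556 in → contributes +0.723358 in⁴
  bottom flange (beyond web): d = 0.755556 in → contributes +0.723358 in⁴
Total I = 2.02027 in⁴.

I_yy ≈ 2.020 in⁴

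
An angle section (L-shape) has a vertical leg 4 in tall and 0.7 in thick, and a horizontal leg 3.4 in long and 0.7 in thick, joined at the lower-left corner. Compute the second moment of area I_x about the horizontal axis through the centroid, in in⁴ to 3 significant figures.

Decompose the section into non-overlapping parts with the origin at the bottom-left of its bounding rectangle.
Vertical leg: 0.7 × 4, A = 2.8 in², y = 2 in, Ī = 3.7333 in⁴.
Horizontal leg (remainder): 2.7 × 0.7, A = 1.89 in², y = 0.35 in, Ī = 0.077175 in⁴.
Centroid: ȳ = ΣA·y / ΣA = 1.3351 in.
Transfer each piece to the horizontal axis through the centroid using Ī + A·d² with d = y − 1.3351:
  vertical leg: d = 0.66493 in → contributes +4.9713 in⁴
  horizontal leg (remainder): d = -0.98507 in → contributes +1.9112 in⁴
Total I = 6.8825 in⁴.

I_x ≈ 6.88 in⁴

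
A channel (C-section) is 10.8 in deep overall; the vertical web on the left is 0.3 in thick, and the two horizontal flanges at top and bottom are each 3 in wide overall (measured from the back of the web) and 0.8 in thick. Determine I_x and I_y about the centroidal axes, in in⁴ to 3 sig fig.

I_x ≈ 140 in⁴, I_y ≈ 6.81 in⁴

Decompose the section into non-overlapping parts with the origin at the bottom-left of its bounding rectangle.
Web: 0.3 × 10.8, A = 3.24 in², y = 5.4 in, Ī = 31.493 in⁴.
Top flange (beyond web): 2.7 × 0.8, A = 2.16 in², y = 10.4 in, Ī = 0.1152 in⁴.
Bottom flange (beyond web): 2.7 × 0.8, A = 2.16 in², y = 0.4 in, Ī = 0.1152 in⁴.
By symmetry the centroid is at mid-height, ȳ = 5.4 in.
Transfer each piece to the centroidal x-axis using Ī + A·d² with d = y − 5.4:
  web: d = 0 in → contributes +31.493 in⁴
  top flange (beyond web): d = 5 in → contributes +54.115 in⁴
  bottom flange (beyond web): d = -5 in → contributes +54.115 in⁴
Total I = 139.72 in⁴.
For the y-axis: x̄ = 1.0071 in.
Repeating about the centroidal y-axis gives I_y = 6.8144 in⁴.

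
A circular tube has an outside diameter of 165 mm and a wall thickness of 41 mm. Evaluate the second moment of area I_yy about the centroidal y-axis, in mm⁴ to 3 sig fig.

Split into non-overlapping primitives; take the origin at the lower-left of the bounding box.
Outer circle: ⌀165, A = 21 382 mm², x = 82.5 mm, Ī = 36 383 601 mm⁴.
Bore (subtracted): ⌀83, A = 5410.6 mm², x = 82.5 mm, Ī = 2 329 605 mm⁴.
By symmetry the centroid is at mid-width, x̄ = 82.5 mm.
All pieces are centred on the centroidal y-axis, so I = ΣĪ (holes subtracted) = 34 053 996 mm⁴.

I_yy ≈ 3.41 × 10⁷ mm⁴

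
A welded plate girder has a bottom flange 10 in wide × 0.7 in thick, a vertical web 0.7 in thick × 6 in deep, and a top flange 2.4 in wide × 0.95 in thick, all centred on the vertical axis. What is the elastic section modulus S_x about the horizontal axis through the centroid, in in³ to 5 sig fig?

Decompose the section into non-overlapping parts with the origin at the bottom-left of its bounding rectangle.
Bottom plate: 10 × 0.7, A = 7 in², y = 0.35 in, Ī = 0.2858333 in⁴.
Web plate: 0.7 × 6, A = 4.2 in², y = 3.7 in, Ī = 12.6 in⁴.
Top plate: 2.4 × 0.95, A = 2.28 in², y = 7.175 in, Ī = 0.171475 in⁴.
Centroid: ȳ = ΣA·y / ΣA = 2.548145 in.
Transfer each piece to the horizontal axis through the centroid using Ī + A·d² with d = y − 2.548145:
  bottom plate: d = -2.198145 in → contributes +34.10874 in⁴
  web plate: d = 1.151855 in → contributes +18.17243 in⁴
  top plate: d = 4.626855 in → contributes +48.98122 in⁴
Total I = 101.2624 in⁴.
Extreme fibre distance c = 5.101855 in; S = I/c = 19.84815 in³.

S_x ≈ 19.848 in³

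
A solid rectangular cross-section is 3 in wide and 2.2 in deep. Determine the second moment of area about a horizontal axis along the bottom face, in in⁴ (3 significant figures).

I_base ≈ 10.6 in⁴

The section: 3 × 2.2, A = 6.6 in², y = 1.1 in, Ī = 2.662 in⁴.
Transfer it to the bottom edge using Ī + A·d² with d = y − 0:
  the section: d = 1.1 in → contributes +10.648 in⁴
Total I = 10.648 in⁴.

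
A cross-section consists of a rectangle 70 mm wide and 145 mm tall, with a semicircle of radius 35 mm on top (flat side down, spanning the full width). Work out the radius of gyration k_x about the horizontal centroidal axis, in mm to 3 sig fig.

k_x ≈ 50.1 mm

Split into non-overlapping primitives; take the origin at the lower-left of the bounding box.
Rectangular body: 70 × 145, A = 10 150 mm², y = 72.5 mm, Ī = 17 783 646 mm⁴.
Semicircular cap: semicircle r = 35, A = 1924.2 mm², y = 159.85 mm, Ī = 164 704 mm⁴.
Centroid: ȳ = ΣA·y / ΣA = 86.421 mm.
Transfer each piece to the horizontal centroidal axis using Ī + A·d² with d = y − 86.421:
  rectangular body: d = -13.921 mm → contributes +19 750 760 mm⁴
  semicircular cap: d = 73.433 mm → contributes +10 540 936 mm⁴
Total I = 30 291 696 mm⁴.
Radius of gyration: k = √(I/A) = √(30 291 696 / 12 074) = 50.088 mm.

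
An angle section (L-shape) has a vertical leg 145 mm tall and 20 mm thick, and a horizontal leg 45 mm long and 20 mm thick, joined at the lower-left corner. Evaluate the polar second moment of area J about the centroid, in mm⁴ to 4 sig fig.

Split into non-overlapping primitives; take the origin at the lower-left of the bounding box.
Vertical leg: 20 × 145, A = 2 900 mm², y = 72.5 mm, Ī = 5 081 042 mm⁴.
Horizontal leg (remainder): 25 × 20, A = 500 mm², y = 10 mm, Ī = 16666.7 mm⁴.
Centroid: ȳ = ΣA·y / ΣA = 63.3088 mm.
Transfer each piece to the centroidal x-axis using Ī + A·d² with d = y − 63.3088:
  vertical leg: d = 9.19118 mm → contributes +5 326 027 mm⁴
  horizontal leg (remainder): d = -53.3088 mm → contributes +1 437 582 mm⁴
Total I = 6 763 609 mm⁴.
For the y-axis: x̄ = 13.3088 mm.
Repeating about the centroidal y-axis gives I_y = 338 609 mm⁴.
Polar second moment: J = I_x + I_y = 7 102 218 mm⁴.

J ≈ 7.102 × 10⁶ mm⁴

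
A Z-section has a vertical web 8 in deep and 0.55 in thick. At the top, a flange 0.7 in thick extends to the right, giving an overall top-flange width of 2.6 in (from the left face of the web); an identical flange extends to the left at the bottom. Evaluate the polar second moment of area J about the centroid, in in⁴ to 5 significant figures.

J ≈ 67.786 in⁴

Treat the section as a set of non-overlapping primitives; coordinates are from the bounding-box lower-left.
Web: 0.55 × 8, A = 4.4 in², y = 4 in, Ī = 23.46667 in⁴.
Top flange (beyond web): 2.05 × 0.7, A = 1.435 in², y = 7.65 in, Ī = 0.05859583 in⁴.
Bottom flange (beyond web): 2.05 × 0.7, A = 1.435 in², y = 0.35 in, Ī = 0.05859583 in⁴.
Centroid: ȳ = ΣA·y / ΣA = 4 in.
Transfer each piece to the centroidal x-axis using Ī + A·d² with d = y − 4:
  web: d = 0 in → contributes +23.46667 in⁴
  top flange (beyond web): d = 3.65 in → contributes +19.17638 in⁴
  bottom flange (beyond web): d = -3.65 in → contributes +19.17638 in⁴
Total I = 61.81943 in⁴.
For the y-axis: x̄ = 2.325 in.
Repeating about the centroidal y-axis gives I_y = 5.966315 in⁴.
Polar second moment: J = I_x + I_y = 67.78575 in⁴.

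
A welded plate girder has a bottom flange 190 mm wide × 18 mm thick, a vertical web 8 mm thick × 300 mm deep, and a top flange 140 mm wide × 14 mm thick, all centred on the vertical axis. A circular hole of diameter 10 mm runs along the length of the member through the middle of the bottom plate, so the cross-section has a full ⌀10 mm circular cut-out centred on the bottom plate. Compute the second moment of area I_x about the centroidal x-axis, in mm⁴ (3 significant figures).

I_x ≈ 1.44 × 10⁸ mm⁴

Split into non-overlapping primitives; take the origin at the lower-left of the bounding box.
Bottom plate: 190 × 18, A = 3 420 mm², y = 9 mm, Ī = 92 340 mm⁴.
Web plate: 8 × 300, A = 2 400 mm², y = 168 mm, Ī = 18 000 000 mm⁴.
Top plate: 140 × 14, A = 1 960 mm², y = 325 mm, Ī = 32 013 mm⁴.
Hole (subtracted): ⌀10, A = 78.54 mm², y = 9 mm, Ī = 490.87 mm⁴.
Centroid: ȳ = ΣA·y / ΣA = 138.97 mm.
Transfer each piece to the centroidal x-axis using Ī + A·d² with d = y − 138.97:
  bottom plate: d = -129.97 mm → contributes +57 863 808 mm⁴
  web plate: d = 29.03 mm → contributes +20 022 556 mm⁴
  top plate: d = 186.03 mm → contributes +67 861 933 mm⁴
  hole: d = -129.97 mm → contributes −1 327 204 mm⁴
Total I = 144 421 093 mm⁴.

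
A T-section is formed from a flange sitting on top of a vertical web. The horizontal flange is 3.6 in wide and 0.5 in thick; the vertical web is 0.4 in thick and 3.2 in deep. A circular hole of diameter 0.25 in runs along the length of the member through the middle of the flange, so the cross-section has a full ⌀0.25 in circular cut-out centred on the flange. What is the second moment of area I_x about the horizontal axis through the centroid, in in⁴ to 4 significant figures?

Treat the section as a set of non-overlapping primitives; coordinates are from the bounding-box lower-left.
Flange: 3.6 × 0.5, A = 1.8 in², y = 3.45 in, Ī = 0.0375 in⁴.
Web: 0.4 × 3.2, A = 1.28 in², y = 1.6 in, Ī = 1.09227 in⁴.
Hole (subtracted): ⌀0.25, A = 0.0490874 in², y = 3.45 in, Ī = 0.000191748 in⁴.
Centroid: ȳ = ΣA·y / ΣA = 2.66872 in.
Transfer each piece to the horizontal axis through the centroid using Ī + A·d² with d = y − 2.66872:
  flange: d = 0.781283 in → contributes +1.13623 in⁴
  web: d = -1.06872 in → contributes +2.55423 in⁴
  hole: d = 0.781283 in → contributes −0.0301548 in⁴
Total I = 3.6603 in⁴.

I_x ≈ 3.660 in⁴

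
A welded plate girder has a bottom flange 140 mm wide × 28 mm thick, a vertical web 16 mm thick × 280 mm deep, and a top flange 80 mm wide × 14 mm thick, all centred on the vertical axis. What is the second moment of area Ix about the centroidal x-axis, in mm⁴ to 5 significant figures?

Ix ≈ 1.2647 × 10⁸ mm⁴

Treat the section as a set of non-overlapping primitives; coordinates are from the bounding-box lower-left.
Bottom plate: 140 × 28, A = 3 920 mm², y = 14 mm, Ī = 256106.7 mm⁴.
Web plate: 16 × 280, A = 4 480 mm², y = 168 mm, Ī = 29 269 333 mm⁴.
Top plate: 80 × 14, A = 1 120 mm², y = 315 mm, Ī = 18293.33 mm⁴.
Centroid: ȳ = ΣA·y / ΣA = 121.8824 mm.
Transfer each piece to the centroidal x-axis using Ī + A·d² with d = y − 121.8824:
  bottom plate: d = -107.8824 mm → contributes +45 879 427 mm⁴
  web plate: d = 46.11765 mm → contributes +38 797 565 mm⁴
  top plate: d = 193.1176 mm → contributes +41 788 050 mm⁴
Total I = 126 465 042 mm⁴.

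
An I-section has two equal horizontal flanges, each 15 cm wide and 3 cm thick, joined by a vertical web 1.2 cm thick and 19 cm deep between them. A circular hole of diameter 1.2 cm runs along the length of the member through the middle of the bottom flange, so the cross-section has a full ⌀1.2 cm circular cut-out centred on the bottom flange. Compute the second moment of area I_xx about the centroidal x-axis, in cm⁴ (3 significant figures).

I_xx ≈ 1.15 × 10⁴ cm⁴

Decompose the section into non-overlapping parts with the origin at the bottom-left of its bounding rectangle.
Bottom flange: 15 × 3, A = 45 cm², y = 1.5 cm, Ī = 33.75 cm⁴.
Web: 1.2 × 19, A = 22.8 cm², y = 12.5 cm, Ī = 685.9 cm⁴.
Top flange: 15 × 3, A = 45 cm², y = 23.5 cm, Ī = 33.75 cm⁴.
Hole (subtracted): ⌀1.2, A = 1.131 cm², y = 1.5 cm, Ī = 0.10179 cm⁴.
Centroid: ȳ = ΣA·y / ΣA = 12.611 cm.
Transfer each piece to the centroidal x-axis using Ī + A·d² with d = y − 12.611:
  bottom flange: d = -11.111 cm → contributes +5589.6 cm⁴
  web: d = -0.11141 cm → contributes +686.18 cm⁴
  top flange: d = 10.889 cm → contributes +5 369 cm⁴
  hole: d = -11.111 cm → contributes −139.74 cm⁴
Total I = 11 505 cm⁴.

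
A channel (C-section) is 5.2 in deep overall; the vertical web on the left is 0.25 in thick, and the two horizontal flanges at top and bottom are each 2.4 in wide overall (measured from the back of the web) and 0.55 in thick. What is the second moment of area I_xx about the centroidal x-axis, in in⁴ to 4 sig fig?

I_xx ≈ 15.77 in⁴

Split into non-overlapping primitives; take the origin at the lower-left of the bounding box.
Web: 0.25 × 5.2, A = 1.3 in², y = 2.6 in, Ī = 2.92933 in⁴.
Top flange (beyond web): 2.15 × 0.55, A = 1.1825 in², y = 4.925 in, Ī = 0.0298089 in⁴.
Bottom flange (beyond web): 2.15 × 0.55, A = 1.1825 in², y = 0.275 in, Ī = 0.0298089 in⁴.
By symmetry the centroid is at mid-height, ȳ = 2.6 in.
Transfer each piece to the centroidal x-axis using Ī + A·d² with d = y − 2.6:
  web: d = 0 in → contributes +2.92933 in⁴
  top flange (beyond web): d = 2.325 in → contributes +6.42196 in⁴
  bottom flange (beyond web): d = -2.325 in → contributes +6.42196 in⁴
Total I = 15.7733 in⁴.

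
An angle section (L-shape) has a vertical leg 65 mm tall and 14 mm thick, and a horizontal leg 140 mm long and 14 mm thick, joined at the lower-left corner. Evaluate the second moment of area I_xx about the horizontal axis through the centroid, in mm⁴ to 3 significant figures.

I_xx ≈ 7.40 × 10⁵ mm⁴

Split into non-overlapping primitives; take the origin at the lower-left of the bounding box.
Vertical leg: 14 × 65, A = 910 mm², y = 32.5 mm, Ī = 320 396 mm⁴.
Horizontal leg (remainder): 126 × 14, A = 1 764 mm², y = 7 mm, Ī = 28 812 mm⁴.
Centroid: ȳ = ΣA·y / ΣA = 15.678 mm.
Transfer each piece to the horizontal axis through the centroid using Ī + A·d² with d = y − 15.678:
  vertical leg: d = 16.822 mm → contributes +577 907 mm⁴
  horizontal leg (remainder): d = -8.678 mm → contributes +161 655 mm⁴
Total I = 739 562 mm⁴.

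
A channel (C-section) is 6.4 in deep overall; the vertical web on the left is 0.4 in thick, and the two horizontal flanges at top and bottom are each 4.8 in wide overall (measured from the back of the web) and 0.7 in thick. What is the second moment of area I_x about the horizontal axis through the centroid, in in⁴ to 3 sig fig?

I_x ≈ 59.0 in⁴

Treat the section as a set of non-overlapping primitives; coordinates are from the bounding-box lower-left.
Web: 0.4 × 6.4, A = 2.56 in², y = 3.2 in, Ī = 8.7381 in⁴.
Top flange (beyond web): 4.4 × 0.7, A = 3.08 in², y = 6.05 in, Ī = 0.12577 in⁴.
Bottom flange (beyond web): 4.4 × 0.7, A = 3.08 in², y = 0.35 in, Ī = 0.12577 in⁴.
By symmetry the centroid is at mid-height, ȳ = 3.2 in.
Transfer each piece to the horizontal axis through the centroid using Ī + A·d² with d = y − 3.2:
  web: d = 0 in → contributes +8.7381 in⁴
  top flange (beyond web): d = 2.85 in → contributes +25.143 in⁴
  bottom flange (beyond web): d = -2.85 in → contributes +25.143 in⁴
Total I = 59.024 in⁴.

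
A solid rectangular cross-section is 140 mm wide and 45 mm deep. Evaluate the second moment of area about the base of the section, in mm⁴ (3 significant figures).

The section: 140 × 45, A = 6 300 mm², y = 22.5 mm, Ī = 1 063 125 mm⁴.
Transfer it to the bottom edge using Ī + A·d² with d = y − 0:
  the section: d = 22.5 mm → contributes +4 252 500 mm⁴
Total I = 4 252 500 mm⁴.

I_base ≈ 4.25 × 10⁶ mm⁴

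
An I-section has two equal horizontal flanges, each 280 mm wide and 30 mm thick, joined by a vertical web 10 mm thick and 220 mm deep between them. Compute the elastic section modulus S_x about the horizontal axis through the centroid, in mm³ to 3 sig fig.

S_x ≈ 1.95 × 10⁶ mm³

Split into non-overlapping primitives; take the origin at the lower-left of the bounding box.
Bottom flange: 280 × 30, A = 8 400 mm², y = 15 mm, Ī = 630 000 mm⁴.
Web: 10 × 220, A = 2 200 mm², y = 140 mm, Ī = 8 873 333 mm⁴.
Top flange: 280 × 30, A = 8 400 mm², y = 265 mm, Ī = 630 000 mm⁴.
By symmetry the centroid is at mid-height, ȳ = 140 mm.
Transfer each piece to the horizontal axis through the centroid using Ī + A·d² with d = y − 140:
  bottom flange: d = -125 mm → contributes +131 880 000 mm⁴
  web: d = 0 mm → contributes +8 873 333 mm⁴
  top flange: d = 125 mm → contributes +131 880 000 mm⁴
Total I = 272 633 333 mm⁴.
Extreme fibre distance c = 140 mm; S = I/c = 1 947 381 mm³.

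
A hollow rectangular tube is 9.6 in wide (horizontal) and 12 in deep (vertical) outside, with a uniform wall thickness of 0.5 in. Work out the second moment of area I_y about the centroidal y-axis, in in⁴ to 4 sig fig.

Break the section into simple shapes (no overlaps), measuring from the bottom-left corner of the bounding box.
Outer rectangle: 9.6 × 12, A = 115.2 in², x = 4.8 in, Ī = 884.736 in⁴.
Inner void (subtracted): 8.6 × 11, A = 94.6 in², x = 4.8 in, Ī = 583.051 in⁴.
By symmetry the centroid is at mid-width, x̄ = 4.8 in.
All pieces are centred on the centroidal y-axis, so I = ΣĪ (holes subtracted) = 301.685 in⁴.

I_y ≈ 301.7 in⁴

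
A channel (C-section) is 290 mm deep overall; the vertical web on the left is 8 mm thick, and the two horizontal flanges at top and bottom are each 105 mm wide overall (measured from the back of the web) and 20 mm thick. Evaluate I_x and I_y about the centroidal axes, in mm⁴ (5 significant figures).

Break the section into simple shapes (no overlaps), measuring from the bottom-left corner of the bounding box.
Web: 8 × 290, A = 2 320 mm², y = 145 mm, Ī = 16 259 333 mm⁴.
Top flange (beyond web): 97 × 20, A = 1 940 mm², y = 280 mm, Ī = 64666.67 mm⁴.
Bottom flange (beyond web): 97 × 20, A = 1 940 mm², y = 10 mm, Ī = 64666.67 mm⁴.
By symmetry the centroid is at mid-height, ȳ = 145 mm.
Transfer each piece to the centroidal x-axis using Ī + A·d² with d = y − 145:
  web: d = 0 mm → contributes +16 259 333 mm⁴
  top flange (beyond web): d = 135 mm → contributes +35 421 167 mm⁴
  bottom flange (beyond web): d = -135 mm → contributes +35 421 167 mm⁴
Total I = 87 101 667 mm⁴.
For the y-axis: x̄ = 36.85484 mm.
Repeating about the centroidal y-axis gives I_y = 7 056 336 mm⁴.

I_x ≈ 8.7102 × 10⁷ mm⁴, I_y ≈ 7.0563 × 10⁶ mm⁴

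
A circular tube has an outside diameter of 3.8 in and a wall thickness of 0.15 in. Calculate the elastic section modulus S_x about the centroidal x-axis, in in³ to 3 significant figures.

Treat the section as a set of non-overlapping primitives; coordinates are from the bounding-box lower-left.
Outer circle: ⌀3.8, A = 11.341 in², y = 1.9 in, Ī = 10.235 in⁴.
Bore (subtracted): ⌀3.5, A = 9.6211 in², y = 1.9 in, Ī = 7.3662 in⁴.
By symmetry the centroid is at mid-height, ȳ = 1.9 in.
All pieces are centred on the centroidal x-axis, so I = ΣĪ (holes subtracted) = 2.8692 in⁴.
Extreme fibre distance c = 1.9 in; S = I/c = 1.5101 in³.

S_x ≈ 1.51 in³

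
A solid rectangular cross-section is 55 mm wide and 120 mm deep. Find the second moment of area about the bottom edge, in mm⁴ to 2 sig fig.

I_base ≈ 3.2 × 10⁷ mm⁴

The section: 55 × 120, A = 6 600 mm², y = 60 mm, Ī = 7 920 000 mm⁴.
Transfer it to a horizontal axis along the bottom face using Ī + A·d² with d = y − 0:
  the section: d = 60 mm → contributes +31 680 000 mm⁴
Total I = 31 680 000 mm⁴.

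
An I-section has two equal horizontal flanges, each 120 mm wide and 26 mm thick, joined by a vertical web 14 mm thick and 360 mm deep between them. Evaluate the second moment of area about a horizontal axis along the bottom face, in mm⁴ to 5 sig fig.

I_base ≈ 7.6590 × 10⁸ mm⁴

Split into non-overlapping primitives; take the origin at the lower-left of the bounding box.
Bottom flange: 120 × 26, A = 3 120 mm², y = 13 mm, Ī = 175 760 mm⁴.
Web: 14 × 360, A = 5 040 mm², y = 206 mm, Ī = 54 432 000 mm⁴.
Top flange: 120 × 26, A = 3 120 mm², y = 399 mm, Ī = 175 760 mm⁴.
Transfer each piece to the base of the section using Ī + A·d² with d = y − 0:
  bottom flange: d = 13 mm → contributes +703 040 mm⁴
  web: d = 206 mm → contributes +268 309 440 mm⁴
  top flange: d = 399 mm → contributes +496 882 880 mm⁴
Total I = 765 895 360 mm⁴.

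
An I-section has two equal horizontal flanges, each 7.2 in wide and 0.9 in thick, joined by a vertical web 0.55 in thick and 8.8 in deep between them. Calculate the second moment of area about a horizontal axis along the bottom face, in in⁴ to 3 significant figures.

I_base ≈ 837 in⁴

Break the section into simple shapes (no overlaps), measuring from the bottom-left corner of the bounding box.
Bottom flange: 7.2 × 0.9, A = 6.48 in², y = 0.45 in, Ī = 0.4374 in⁴.
Web: 0.55 × 8.8, A = 4.84 in², y = 5.3 in, Ī = 31.234 in⁴.
Top flange: 7.2 × 0.9, A = 6.48 in², y = 10.15 in, Ī = 0.4374 in⁴.
Transfer each piece to the bottom edge using Ī + A·d² with d = y − 0:
  bottom flange: d = 0.45 in → contributes +1.7496 in⁴
  web: d = 5.3 in → contributes +167.19 in⁴
  top flange: d = 10.15 in → contributes +668.02 in⁴
Total I = 836.96 in⁴.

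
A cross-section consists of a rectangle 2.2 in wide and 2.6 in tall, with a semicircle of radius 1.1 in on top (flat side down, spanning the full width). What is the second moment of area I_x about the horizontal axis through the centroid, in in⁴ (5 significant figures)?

I_x ≈ 7.8366 in⁴

Decompose the section into non-overlapping parts with the origin at the bottom-left of its bounding rectangle.
Rectangular body: 2.2 × 2.6, A = 5.72 in², y = 1.3 in, Ī = 3.222267 in⁴.
Semicircular cap: semicircle r = 1.1, A = 1.900664 in², y = 3.066854 in, Ī = 0.1606952 in⁴.
Centroid: ȳ = ΣA·y / ΣA = 1.74067 in.
Transfer each piece to the horizontal axis through the centroid using Ī + A·d² with d = y − 1.74067:
  rectangular body: d = -0.4406698 in → contributes +4.333033 in⁴
  semicircular cap: d = 1.326185 in → contributes +3.503518 in⁴
Total I = 7.83655 in⁴.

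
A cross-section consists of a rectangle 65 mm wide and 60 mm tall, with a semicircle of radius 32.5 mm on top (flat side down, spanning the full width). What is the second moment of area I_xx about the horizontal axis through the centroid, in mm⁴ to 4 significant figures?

Treat the section as a set of non-overlapping primitives; coordinates are from the bounding-box lower-left.
Rectangular body: 65 × 60, A = 3 900 mm², y = 30 mm, Ī = 1 170 000 mm⁴.
Semicircular cap: semicircle r = 32.5, A = 1659.15 mm², y = 73.7934 mm, Ī = 122 452 mm⁴.
Centroid: ȳ = ΣA·y / ΣA = 43.0703 mm.
Transfer each piece to the horizontal axis through the centroid using Ī + A·d² with d = y − 43.0703:
  rectangular body: d = -13.0703 mm → contributes +1 836 252 mm⁴
  semicircular cap: d = 30.7231 mm → contributes +1 688 541 mm⁴
Total I = 3 524 792 mm⁴.

I_xx ≈ 3.525 × 10⁶ mm⁴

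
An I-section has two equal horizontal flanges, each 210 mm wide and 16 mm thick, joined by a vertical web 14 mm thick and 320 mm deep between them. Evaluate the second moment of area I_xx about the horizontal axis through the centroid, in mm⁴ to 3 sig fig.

Decompose the section into non-overlapping parts with the origin at the bottom-left of its bounding rectangle.
Bottom flange: 210 × 16, A = 3 360 mm², y = 8 mm, Ī = 71 680 mm⁴.
Web: 14 × 320, A = 4 480 mm², y = 176 mm, Ī = 38 229 333 mm⁴.
Top flange: 210 × 16, A = 3 360 mm², y = 344 mm, Ī = 71 680 mm⁴.
By symmetry the centroid is at mid-height, ȳ = 176 mm.
Transfer each piece to the horizontal axis through the centroid using Ī + A·d² with d = y − 176:
  bottom flange: d = -168 mm → contributes +94 904 320 mm⁴
  web: d = 0 mm → contributes +38 229 333 mm⁴
  top flange: d = 168 mm → contributes +94 904 320 mm⁴
Total I = 228 037 973 mm⁴.

I_xx ≈ 2.28 × 10⁸ mm⁴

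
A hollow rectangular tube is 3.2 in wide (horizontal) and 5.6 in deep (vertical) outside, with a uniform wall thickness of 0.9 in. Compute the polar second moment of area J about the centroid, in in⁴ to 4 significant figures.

Break the section into simple shapes (no overlaps), measuring from the bottom-left corner of the bounding box.
Outer rectangle: 3.2 × 5.6, A = 17.92 in², y = 2.8 in, Ī = 46.8309 in⁴.
Inner void (subtracted): 1.4 × 3.8, A = 5.32 in², y = 2.8 in, Ī = 6.40173 in⁴.
By symmetry the centroid is at mid-height, ȳ = 2.8 in.
All pieces are centred on the centroidal x-axis, so I = ΣĪ (holes subtracted) = 40.4292 in⁴.
Repeating about the centroidal y-axis gives I_y = 14.4228 in⁴.
Polar second moment: J = I_x + I_y = 54.852 in⁴.

J ≈ 54.85 in⁴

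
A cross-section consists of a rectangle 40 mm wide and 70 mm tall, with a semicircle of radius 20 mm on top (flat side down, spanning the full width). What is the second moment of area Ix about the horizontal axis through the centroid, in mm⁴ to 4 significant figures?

Split into non-overlapping primitives; take the origin at the lower-left of the bounding box.
Rectangular body: 40 × 70, A = 2 800 mm², y = 35 mm, Ī = 1 143 333 mm⁴.
Semicircular cap: semicircle r = 20, A = 628.319 mm², y = 78.4883 mm, Ī = 17561.1 mm⁴.
Centroid: ȳ = ΣA·y / ΣA = 42.9702 mm.
Transfer each piece to the horizontal axis through the centroid using Ī + A·d² with d = y − 42.9702:
  rectangular body: d = -7.97023 mm → contributes +1 321 202 mm⁴
  semicircular cap: d = 35.518 mm → contributes +810 204 mm⁴
Total I = 2 131 406 mm⁴.

Ix ≈ 2.131 × 10⁶ mm⁴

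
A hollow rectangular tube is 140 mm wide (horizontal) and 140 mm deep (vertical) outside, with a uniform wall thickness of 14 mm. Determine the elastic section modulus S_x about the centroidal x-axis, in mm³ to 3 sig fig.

Break the section into simple shapes (no overlaps), measuring from the bottom-left corner of the bounding box.
Outer rectangle: 140 × 140, A = 19 600 mm², y = 70 mm, Ī = 32 013 333 mm⁴.
Inner void (subtracted): 112 × 112, A = 12 544 mm², y = 70 mm, Ī = 13 112 661 mm⁴.
By symmetry the centroid is at mid-height, ȳ = 70 mm.
All pieces are centred on the centroidal x-axis, so I = ΣĪ (holes subtracted) = 18 900 672 mm⁴.
Extreme fibre distance c = 70 mm; S = I/c = 270 010 mm³.

S_x ≈ 2.70 × 10⁵ mm³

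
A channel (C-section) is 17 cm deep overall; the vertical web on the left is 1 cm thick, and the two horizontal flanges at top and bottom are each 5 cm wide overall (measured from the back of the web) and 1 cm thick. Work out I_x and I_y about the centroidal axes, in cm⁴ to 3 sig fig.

Treat the section as a set of non-overlapping primitives; coordinates are from the bounding-box lower-left.
Web: 1 × 17, A = 17 cm², y = 8.5 cm, Ī = 409.42 cm⁴.
Top flange (beyond web): 4 × 1, A = 4 cm², y = 16.5 cm, Ī = 0.33333 cm⁴.
Bottom flange (beyond web): 4 × 1, A = 4 cm², y = 0.5 cm, Ī = 0.33333 cm⁴.
By symmetry the centroid is at mid-height, ȳ = 8.5 cm.
Transfer each piece to the centroidal x-axis using Ī + A·d² with d = y − 8.5:
  web: d = 0 cm → contributes +409.42 cm⁴
  top flange (beyond web): d = 8 cm → contributes +256.33 cm⁴
  bottom flange (beyond web): d = -8 cm → contributes +256.33 cm⁴
Total I = 922.08 cm⁴.
For the y-axis: x̄ = 1.3 cm.
Repeating about the centroidal y-axis gives I_y = 46.083 cm⁴.

I_x ≈ 922 cm⁴, I_y ≈ 46.1 cm⁴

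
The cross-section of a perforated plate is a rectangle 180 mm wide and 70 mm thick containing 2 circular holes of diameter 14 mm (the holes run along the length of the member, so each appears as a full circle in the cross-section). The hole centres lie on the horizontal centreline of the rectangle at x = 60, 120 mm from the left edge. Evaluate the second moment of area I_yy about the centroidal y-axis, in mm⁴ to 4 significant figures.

I_yy ≈ 3.374 × 10⁷ mm⁴

Split into non-overlapping primitives; take the origin at the lower-left of the bounding box.
Plate: 180 × 70, A = 12 600 mm², x = 90 mm, Ī = 34 020 000 mm⁴.
Hole 1 (subtracted): ⌀14, A = 153.938 mm², x = 60 mm, Ī = 1885.74 mm⁴.
Hole 2 (subtracted): ⌀14, A = 153.938 mm², x = 120 mm, Ī = 1885.74 mm⁴.
By symmetry the centroid is at mid-width, x̄ = 90 mm.
Transfer each piece to the centroidal y-axis using Ī + A·d² with d = x − 90:
  plate: d = 0 mm → contributes +34 020 000 mm⁴
  hole 1: d = -30 mm → contributes −140 430 mm⁴
  hole 2: d = 30 mm → contributes −140 430 mm⁴
Total I = 33 739 140 mm⁴.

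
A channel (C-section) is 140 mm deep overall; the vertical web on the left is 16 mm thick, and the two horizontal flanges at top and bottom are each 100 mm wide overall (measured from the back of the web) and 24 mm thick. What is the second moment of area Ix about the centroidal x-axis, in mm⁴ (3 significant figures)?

Ix ≈ 1.74 × 10⁷ mm⁴

Split into non-overlapping primitives; take the origin at the lower-left of the bounding box.
Web: 16 × 140, A = 2 240 mm², y = 70 mm, Ī = 3 658 667 mm⁴.
Top flange (beyond web): 84 × 24, A = 2 016 mm², y = 128 mm, Ī = 96 768 mm⁴.
Bottom flange (beyond web): 84 × 24, A = 2 016 mm², y = 12 mm, Ī = 96 768 mm⁴.
By symmetry the centroid is at mid-height, ȳ = 70 mm.
Transfer each piece to the centroidal x-axis using Ī + A·d² with d = y − 70:
  web: d = 0 mm → contributes +3 658 667 mm⁴
  top flange (beyond web): d = 58 mm → contributes +6 878 592 mm⁴
  bottom flange (beyond web): d = -58 mm → contributes +6 878 592 mm⁴
Total I = 17 415 851 mm⁴.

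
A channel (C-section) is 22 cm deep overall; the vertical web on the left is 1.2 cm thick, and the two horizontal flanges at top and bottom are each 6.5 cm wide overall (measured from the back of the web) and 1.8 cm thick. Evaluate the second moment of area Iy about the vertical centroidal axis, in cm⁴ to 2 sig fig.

Iy ≈ 160 cm⁴

Break the section into simple shapes (no overlaps), measuring from the bottom-left corner of the bounding box.
Web: 1.2 × 22, A = 26.4 cm², x = 0.6 cm, Ī = 3.168 cm⁴.
Top flange (beyond web): 5.3 × 1.8, A = 9.54 cm², x = 3.85 cm, Ī = 22.33 cm⁴.
Bottom flange (beyond web): 5.3 × 1.8, A = 9.54 cm², x = 3.85 cm, Ī = 22.33 cm⁴.
Centroid: x̄ = ΣA·x / ΣA = 1.963 cm.
Transfer each piece to the vertical centroidal axis using Ī + A·d² with d = x − 1.963:
  web: d = -1.363 cm → contributes +52.25 cm⁴
  top flange (beyond web): d = 1.887 cm → contributes +56.28 cm⁴
  bottom flange (beyond web): d = 1.887 cm → contributes +56.28 cm⁴
Total I = 164.8 cm⁴.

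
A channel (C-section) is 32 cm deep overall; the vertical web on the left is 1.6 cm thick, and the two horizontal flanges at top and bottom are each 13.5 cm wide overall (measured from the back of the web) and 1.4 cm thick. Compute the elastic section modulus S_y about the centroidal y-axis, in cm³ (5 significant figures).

S_y ≈ 131.86 cm³

Decompose the section into non-overlapping parts with the origin at the bottom-left of its bounding rectangle.
Web: 1.6 × 32, A = 51.2 cm², x = 0.8 cm, Ī = 10.92267 cm⁴.
Top flange (beyond web): 11.9 × 1.4, A = 16.66 cm², x = 7.55 cm, Ī = 196.6019 cm⁴.
Bottom flange (beyond web): 11.9 × 1.4, A = 16.66 cm², x = 7.55 cm, Ī = 196.6019 cm⁴.
Centroid: x̄ = ΣA·x / ΣA = 3.461027 cm.
Transfer each piece to the centroidal y-axis using Ī + A·d² with d = x − 3.461027:
  web: d = -2.661027 cm → contributes +373.4732 cm⁴
  top flange (beyond web): d = 4.088973 cm → contributes +475.1521 cm⁴
  bottom flange (beyond web): d = 4.088973 cm → contributes +475.1521 cm⁴
Total I = 1323.777 cm⁴.
Extreme fibre distance c = 10.03897 cm; S = I/c = 131.8638 cm³.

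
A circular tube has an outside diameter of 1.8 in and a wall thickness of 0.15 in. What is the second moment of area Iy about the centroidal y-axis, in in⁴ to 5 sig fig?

Split into non-overlapping primitives; take the origin at the lower-left of the bounding box.
Outer circle: ⌀1.8, A = 2.54469 in², x = 0.9 in, Ī = 0.5152997 in⁴.
Bore (subtracted): ⌀1.5, A = 1.767146 in², x = 0.9 in, Ī = 0.2485049 in⁴.
By symmetry the centroid is at mid-width, x̄ = 0.9 in.
All pieces are centred on the centroidal y-axis, so I = ΣĪ (holes subtracted) = 0.2667948 in⁴.

Iy ≈ 0.26679 in⁴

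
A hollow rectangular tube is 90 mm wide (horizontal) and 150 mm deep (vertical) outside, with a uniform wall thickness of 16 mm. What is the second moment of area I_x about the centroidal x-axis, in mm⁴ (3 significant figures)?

Split into non-overlapping primitives; take the origin at the lower-left of the bounding box.
Outer rectangle: 90 × 150, A = 13 500 mm², y = 75 mm, Ī = 25 312 500 mm⁴.
Inner void (subtracted): 58 × 118, A = 6 844 mm², y = 75 mm, Ī = 7 941 321 mm⁴.
By symmetry the centroid is at mid-height, ȳ = 75 mm.
All pieces are centred on the centroidal x-axis, so I = ΣĪ (holes subtracted) = 17 371 179 mm⁴.

I_x ≈ 1.74 × 10⁷ mm⁴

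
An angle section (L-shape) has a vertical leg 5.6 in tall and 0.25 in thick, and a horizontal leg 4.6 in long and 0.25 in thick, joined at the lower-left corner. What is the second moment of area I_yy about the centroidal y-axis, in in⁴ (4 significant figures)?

Break the section into simple shapes (no overlaps), measuring from the bottom-left corner of the bounding box.
Vertical leg: 0.25 × 5.6, A = 1.4 in², x = 0.125 in, Ī = 0.00729167 in⁴.
Horizontal leg (remainder): 4.35 × 0.25, A = 1.0875 in², x = 2.425 in, Ī = 1.71485 in⁴.
Centroid: x̄ = ΣA·x / ΣA = 1.13053 in.
Transfer each piece to the centroidal y-axis using Ī + A·d² with d = x − 1.13053:
  vertical leg: d = -1.00553 in → contributes +1.42281 in⁴
  horizontal leg (remainder): d = 1.29447 in → contributes +3.53713 in⁴
Total I = 4.95994 in⁴.

I_yy ≈ 4.960 in⁴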